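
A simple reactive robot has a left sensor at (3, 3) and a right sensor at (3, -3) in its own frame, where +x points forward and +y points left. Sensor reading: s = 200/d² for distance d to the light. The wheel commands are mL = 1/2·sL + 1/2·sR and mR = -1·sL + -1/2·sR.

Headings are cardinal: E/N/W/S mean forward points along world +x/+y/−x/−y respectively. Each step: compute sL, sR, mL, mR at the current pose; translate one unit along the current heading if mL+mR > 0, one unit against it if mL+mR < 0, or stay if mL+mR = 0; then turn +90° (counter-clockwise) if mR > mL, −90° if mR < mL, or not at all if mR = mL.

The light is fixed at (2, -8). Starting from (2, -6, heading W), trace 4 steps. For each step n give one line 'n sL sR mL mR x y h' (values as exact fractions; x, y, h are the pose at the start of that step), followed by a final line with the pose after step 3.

n=0: pose=(2,-6,W); sL=20, sR=100/17; mL=220/17, mR=-390/17; mL+mR=-10 → advance -1; mR−mL=-610/17 → turn -1·90°
n=1: pose=(3,-6,N); sL=200/29, sR=200/41; mL=7000/1189, mR=-11100/1189; mL+mR=-100/29 → advance -1; mR−mL=-18100/1189 → turn -1·90°
n=2: pose=(3,-7,E); sL=25/4, sR=10; mL=65/8, mR=-45/4; mL+mR=-25/8 → advance -1; mR−mL=-155/8 → turn -1·90°
n=3: pose=(2,-7,S); sL=200/13, sR=200/13; mL=200/13, mR=-300/13; mL+mR=-100/13 → advance -1; mR−mL=-500/13 → turn -1·90°

0 20 100/17 220/17 -390/17 2 -6 W
1 200/29 200/41 7000/1189 -11100/1189 3 -6 N
2 25/4 10 65/8 -45/4 3 -7 E
3 200/13 200/13 200/13 -300/13 2 -7 S
final 2 -6 W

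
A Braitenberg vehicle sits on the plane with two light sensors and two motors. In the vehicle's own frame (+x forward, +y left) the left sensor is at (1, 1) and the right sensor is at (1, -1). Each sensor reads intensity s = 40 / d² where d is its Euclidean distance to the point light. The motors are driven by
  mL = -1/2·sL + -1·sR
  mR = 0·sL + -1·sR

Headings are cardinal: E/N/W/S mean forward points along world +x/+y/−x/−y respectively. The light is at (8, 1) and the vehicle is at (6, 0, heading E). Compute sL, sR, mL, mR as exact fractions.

40 8 -28 -8

left sensor world pos  = (7, 1); dL² = 1
right sensor world pos = (7, -1); dR² = 5
sL = 40/1 = 40
sR = 40/5 = 8
mL = -1/2·sL + -1·sR = -28
mR = 0·sL + -1·sR = -8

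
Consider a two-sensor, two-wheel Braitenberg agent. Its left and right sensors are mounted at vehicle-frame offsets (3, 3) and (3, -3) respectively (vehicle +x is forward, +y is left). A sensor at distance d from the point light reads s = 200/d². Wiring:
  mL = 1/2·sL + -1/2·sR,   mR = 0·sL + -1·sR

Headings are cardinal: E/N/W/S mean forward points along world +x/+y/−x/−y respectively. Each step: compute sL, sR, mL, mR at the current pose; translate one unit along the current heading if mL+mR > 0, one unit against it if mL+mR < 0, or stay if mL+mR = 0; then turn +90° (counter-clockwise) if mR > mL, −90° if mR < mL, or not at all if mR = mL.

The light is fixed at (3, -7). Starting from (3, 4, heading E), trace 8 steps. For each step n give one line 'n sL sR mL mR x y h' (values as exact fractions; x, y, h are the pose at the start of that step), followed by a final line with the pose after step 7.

0 40/41 200/73 -2640/2993 -200/73 3 4 E
1 50/17 5/2 15/68 -5/2 2 4 S
2 200/97 200/241 14400/23377 -200/241 2 5 W
3 100/117 100/117 0 -100/117 3 5 N
4 40/41 200/73 -2640/2993 -200/73 3 4 E
5 50/17 5/2 15/68 -5/2 2 4 S
6 200/97 200/241 14400/23377 -200/241 2 5 W
7 100/117 100/117 0 -100/117 3 5 N
final 3 4 E

n=0: pose=(3,4,E); sL=40/41, sR=200/73; mL=-2640/2993, mR=-200/73; mL+mR=-10840/2993 → advance -1; mR−mL=-5560/2993 → turn -1·90°
n=1: pose=(2,4,S); sL=50/17, sR=5/2; mL=15/68, mR=-5/2; mL+mR=-155/68 → advance -1; mR−mL=-185/68 → turn -1·90°
n=2: pose=(2,5,W); sL=200/97, sR=200/241; mL=14400/23377, mR=-200/241; mL+mR=-5000/23377 → advance -1; mR−mL=-33800/23377 → turn -1·90°
n=3: pose=(3,5,N); sL=100/117, sR=100/117; mL=0, mR=-100/117; mL+mR=-100/117 → advance -1; mR−mL=-100/117 → turn -1·90°
n=4: pose=(3,4,E); sL=40/41, sR=200/73; mL=-2640/2993, mR=-200/73; mL+mR=-10840/2993 → advance -1; mR−mL=-5560/2993 → turn -1·90°
n=5: pose=(2,4,S); sL=50/17, sR=5/2; mL=15/68, mR=-5/2; mL+mR=-155/68 → advance -1; mR−mL=-185/68 → turn -1·90°
n=6: pose=(2,5,W); sL=200/97, sR=200/241; mL=14400/23377, mR=-200/241; mL+mR=-5000/23377 → advance -1; mR−mL=-33800/23377 → turn -1·90°
n=7: pose=(3,5,N); sL=100/117, sR=100/117; mL=0, mR=-100/117; mL+mR=-100/117 → advance -1; mR−mL=-100/117 → turn -1·90°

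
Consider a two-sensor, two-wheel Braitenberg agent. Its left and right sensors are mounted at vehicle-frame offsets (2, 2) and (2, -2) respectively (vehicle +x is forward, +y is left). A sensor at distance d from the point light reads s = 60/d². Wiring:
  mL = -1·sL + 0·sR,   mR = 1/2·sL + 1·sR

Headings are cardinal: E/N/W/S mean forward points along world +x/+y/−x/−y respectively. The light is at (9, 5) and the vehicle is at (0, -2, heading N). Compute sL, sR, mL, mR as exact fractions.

left sensor world pos  = (-2, 0); dL² = 146
right sensor world pos = (2, 0); dR² = 74
sL = 60/146 = 30/73
sR = 60/74 = 30/37
mL = -1·sL + 0·sR = -30/73
mR = 1/2·sL + 1·sR = 2745/2701

30/73 30/37 -30/73 2745/2701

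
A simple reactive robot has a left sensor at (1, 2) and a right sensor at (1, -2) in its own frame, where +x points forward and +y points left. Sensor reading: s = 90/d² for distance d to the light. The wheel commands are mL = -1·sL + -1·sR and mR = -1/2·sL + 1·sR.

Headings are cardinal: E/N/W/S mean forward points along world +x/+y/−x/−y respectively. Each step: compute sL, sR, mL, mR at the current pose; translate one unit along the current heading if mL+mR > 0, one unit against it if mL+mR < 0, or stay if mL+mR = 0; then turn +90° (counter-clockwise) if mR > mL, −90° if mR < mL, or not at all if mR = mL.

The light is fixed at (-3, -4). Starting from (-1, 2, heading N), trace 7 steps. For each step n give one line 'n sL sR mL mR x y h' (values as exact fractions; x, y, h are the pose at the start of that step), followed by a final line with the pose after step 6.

n=0: pose=(-1,2,N); sL=90/49, sR=18/13; mL=-2052/637, mR=297/637; mL+mR=-135/49 → advance -1; mR−mL=2349/637 → turn +1·90°
n=1: pose=(-1,1,W); sL=9, sR=9/5; mL=-54/5, mR=-27/10; mL+mR=-27/2 → advance -1; mR−mL=81/10 → turn +1·90°
n=2: pose=(0,1,S); sL=90/41, sR=90/17; mL=-5220/697, mR=2925/697; mL+mR=-135/41 → advance -1; mR−mL=8145/697 → turn +1·90°
n=3: pose=(0,2,E); sL=9/8, sR=45/16; mL=-63/16, mR=9/4; mL+mR=-27/16 → advance -1; mR−mL=99/16 → turn +1·90°
n=4: pose=(-1,2,N); sL=90/49, sR=18/13; mL=-2052/637, mR=297/637; mL+mR=-135/49 → advance -1; mR−mL=2349/637 → turn +1·90°
n=5: pose=(-1,1,W); sL=9, sR=9/5; mL=-54/5, mR=-27/10; mL+mR=-27/2 → advance -1; mR−mL=81/10 → turn +1·90°
n=6: pose=(0,1,S); sL=90/41, sR=90/17; mL=-5220/697, mR=2925/697; mL+mR=-135/41 → advance -1; mR−mL=8145/697 → turn +1·90°

0 90/49 18/13 -2052/637 297/637 -1 2 N
1 9 9/5 -54/5 -27/10 -1 1 W
2 90/41 90/17 -5220/697 2925/697 0 1 S
3 9/8 45/16 -63/16 9/4 0 2 E
4 90/49 18/13 -2052/637 297/637 -1 2 N
5 9 9/5 -54/5 -27/10 -1 1 W
6 90/41 90/17 -5220/697 2925/697 0 1 S
final 0 2 E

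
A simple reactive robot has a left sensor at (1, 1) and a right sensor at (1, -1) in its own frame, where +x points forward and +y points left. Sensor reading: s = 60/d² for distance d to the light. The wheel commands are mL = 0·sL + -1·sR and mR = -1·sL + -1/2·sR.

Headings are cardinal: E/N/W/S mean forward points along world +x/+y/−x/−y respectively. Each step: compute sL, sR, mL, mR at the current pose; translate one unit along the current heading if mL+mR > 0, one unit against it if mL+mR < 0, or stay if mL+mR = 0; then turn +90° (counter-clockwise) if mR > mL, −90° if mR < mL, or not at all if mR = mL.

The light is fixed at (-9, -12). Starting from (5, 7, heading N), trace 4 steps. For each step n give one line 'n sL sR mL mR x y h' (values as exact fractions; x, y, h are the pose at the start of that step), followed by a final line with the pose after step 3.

n=0: pose=(5,7,N); sL=60/569, sR=12/125; mL=-12/125, mR=-10914/71125; mL+mR=-17742/71125 → advance -1; mR−mL=-4086/71125 → turn -1·90°
n=1: pose=(5,6,E); sL=30/293, sR=30/257; mL=-30/257, mR=-12105/75301; mL+mR=-20895/75301 → advance -1; mR−mL=-3315/75301 → turn -1·90°
n=2: pose=(4,6,S); sL=12/97, sR=60/433; mL=-60/433, mR=-8106/42001; mL+mR=-13926/42001 → advance -1; mR−mL=-2286/42001 → turn -1·90°
n=3: pose=(4,7,W); sL=5/39, sR=15/136; mL=-15/136, mR=-1945/10608; mL+mR=-3115/10608 → advance -1; mR−mL=-775/10608 → turn -1·90°

0 60/569 12/125 -12/125 -10914/71125 5 7 N
1 30/293 30/257 -30/257 -12105/75301 5 6 E
2 12/97 60/433 -60/433 -8106/42001 4 6 S
3 5/39 15/136 -15/136 -1945/10608 4 7 W
final 5 7 N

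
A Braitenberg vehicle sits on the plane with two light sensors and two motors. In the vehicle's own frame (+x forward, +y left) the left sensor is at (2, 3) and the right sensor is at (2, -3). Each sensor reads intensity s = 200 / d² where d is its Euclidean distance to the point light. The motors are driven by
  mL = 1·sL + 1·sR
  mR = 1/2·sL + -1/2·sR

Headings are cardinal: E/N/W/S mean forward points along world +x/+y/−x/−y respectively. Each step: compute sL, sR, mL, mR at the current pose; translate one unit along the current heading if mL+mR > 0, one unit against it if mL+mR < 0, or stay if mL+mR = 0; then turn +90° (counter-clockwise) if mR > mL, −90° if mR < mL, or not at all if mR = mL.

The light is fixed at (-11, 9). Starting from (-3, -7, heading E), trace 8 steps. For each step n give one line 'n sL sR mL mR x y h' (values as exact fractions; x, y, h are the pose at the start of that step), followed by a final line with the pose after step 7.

n=0: pose=(-3,-7,E); sL=200/269, sR=200/461; mL=146000/124009, mR=19200/124009; mL+mR=165200/124009 → advance +1; mR−mL=-126800/124009 → turn -1·90°
n=1: pose=(-2,-7,S); sL=50/117, sR=5/9; mL=115/117, mR=-5/78; mL+mR=215/234 → advance +1; mR−mL=-245/234 → turn -1·90°
n=2: pose=(-2,-8,W); sL=200/449, sR=40/49; mL=27760/22001, mR=-4080/22001; mL+mR=23680/22001 → advance +1; mR−mL=-31840/22001 → turn -1·90°
n=3: pose=(-3,-8,N); sL=4/5, sR=100/173; mL=1192/865, mR=96/865; mL+mR=1288/865 → advance +1; mR−mL=-1096/865 → turn -1·90°
n=4: pose=(-3,-7,E); sL=200/269, sR=200/461; mL=146000/124009, mR=19200/124009; mL+mR=165200/124009 → advance +1; mR−mL=-126800/124009 → turn -1·90°
n=5: pose=(-2,-7,S); sL=50/117, sR=5/9; mL=115/117, mR=-5/78; mL+mR=215/234 → advance +1; mR−mL=-245/234 → turn -1·90°
n=6: pose=(-2,-8,W); sL=200/449, sR=40/49; mL=27760/22001, mR=-4080/22001; mL+mR=23680/22001 → advance +1; mR−mL=-31840/22001 → turn -1·90°
n=7: pose=(-3,-8,N); sL=4/5, sR=100/173; mL=1192/865, mR=96/865; mL+mR=1288/865 → advance +1; mR−mL=-1096/865 → turn -1·90°

0 200/269 200/461 146000/124009 19200/124009 -3 -7 E
1 50/117 5/9 115/117 -5/78 -2 -7 S
2 200/449 40/49 27760/22001 -4080/22001 -2 -8 W
3 4/5 100/173 1192/865 96/865 -3 -8 N
4 200/269 200/461 146000/124009 19200/124009 -3 -7 E
5 50/117 5/9 115/117 -5/78 -2 -7 S
6 200/449 40/49 27760/22001 -4080/22001 -2 -8 W
7 4/5 100/173 1192/865 96/865 -3 -8 N
final -3 -7 E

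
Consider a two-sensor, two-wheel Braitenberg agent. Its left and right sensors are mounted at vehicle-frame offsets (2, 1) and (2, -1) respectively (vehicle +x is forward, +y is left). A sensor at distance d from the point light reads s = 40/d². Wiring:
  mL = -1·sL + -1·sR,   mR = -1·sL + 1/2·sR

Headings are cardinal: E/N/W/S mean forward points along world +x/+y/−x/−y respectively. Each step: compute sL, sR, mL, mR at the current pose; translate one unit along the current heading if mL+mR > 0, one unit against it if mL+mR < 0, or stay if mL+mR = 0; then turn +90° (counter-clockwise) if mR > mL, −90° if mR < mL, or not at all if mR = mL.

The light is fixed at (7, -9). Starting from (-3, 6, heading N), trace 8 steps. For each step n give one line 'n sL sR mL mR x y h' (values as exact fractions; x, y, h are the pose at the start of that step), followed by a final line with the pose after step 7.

n=0: pose=(-3,6,N); sL=4/41, sR=4/37; mL=-312/1517, mR=-66/1517; mL+mR=-378/1517 → advance -1; mR−mL=6/37 → turn +1·90°
n=1: pose=(-3,5,W); sL=40/313, sR=40/369; mL=-27280/115497, mR=-8500/115497; mL+mR=-35780/115497 → advance -1; mR−mL=20/123 → turn +1·90°
n=2: pose=(-2,5,S); sL=5/26, sR=10/61; mL=-565/1586, mR=-175/1586; mL+mR=-370/793 → advance -1; mR−mL=15/61 → turn +1·90°
n=3: pose=(-2,6,E); sL=8/61, sR=8/49; mL=-880/2989, mR=-148/2989; mL+mR=-1028/2989 → advance -1; mR−mL=12/49 → turn +1·90°
n=4: pose=(-3,6,N); sL=4/41, sR=4/37; mL=-312/1517, mR=-66/1517; mL+mR=-378/1517 → advance -1; mR−mL=6/37 → turn +1·90°
n=5: pose=(-3,5,W); sL=40/313, sR=40/369; mL=-27280/115497, mR=-8500/115497; mL+mR=-35780/115497 → advance -1; mR−mL=20/123 → turn +1·90°
n=6: pose=(-2,5,S); sL=5/26, sR=10/61; mL=-565/1586, mR=-175/1586; mL+mR=-370/793 → advance -1; mR−mL=15/61 → turn +1·90°
n=7: pose=(-2,6,E); sL=8/61, sR=8/49; mL=-880/2989, mR=-148/2989; mL+mR=-1028/2989 → advance -1; mR−mL=12/49 → turn +1·90°

0 4/41 4/37 -312/1517 -66/1517 -3 6 N
1 40/313 40/369 -27280/115497 -8500/115497 -3 5 W
2 5/26 10/61 -565/1586 -175/1586 -2 5 S
3 8/61 8/49 -880/2989 -148/2989 -2 6 E
4 4/41 4/37 -312/1517 -66/1517 -3 6 N
5 40/313 40/369 -27280/115497 -8500/115497 -3 5 W
6 5/26 10/61 -565/1586 -175/1586 -2 5 S
7 8/61 8/49 -880/2989 -148/2989 -2 6 E
final -3 6 N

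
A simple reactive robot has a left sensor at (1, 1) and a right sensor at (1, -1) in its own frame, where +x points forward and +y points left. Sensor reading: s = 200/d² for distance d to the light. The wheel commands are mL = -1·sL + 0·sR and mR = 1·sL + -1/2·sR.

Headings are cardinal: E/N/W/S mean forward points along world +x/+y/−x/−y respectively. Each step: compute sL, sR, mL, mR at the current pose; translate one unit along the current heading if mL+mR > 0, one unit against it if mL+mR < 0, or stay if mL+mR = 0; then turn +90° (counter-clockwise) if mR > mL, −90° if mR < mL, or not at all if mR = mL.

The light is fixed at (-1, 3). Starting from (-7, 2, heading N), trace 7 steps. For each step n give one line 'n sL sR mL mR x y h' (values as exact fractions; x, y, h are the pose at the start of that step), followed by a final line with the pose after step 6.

0 200/49 8 -200/49 4/49 -7 2 N
1 100/29 4 -100/29 42/29 -7 1 W
2 8 40/9 -8 52/9 -6 1 S
3 25/2 10 -25/2 15/2 -6 2 E
4 200/49 8 -200/49 4/49 -7 2 N
5 100/29 4 -100/29 42/29 -7 1 W
6 8 40/9 -8 52/9 -6 1 S
final -6 2 E

n=0: pose=(-7,2,N); sL=200/49, sR=8; mL=-200/49, mR=4/49; mL+mR=-4 → advance -1; mR−mL=204/49 → turn +1·90°
n=1: pose=(-7,1,W); sL=100/29, sR=4; mL=-100/29, mR=42/29; mL+mR=-2 → advance -1; mR−mL=142/29 → turn +1·90°
n=2: pose=(-6,1,S); sL=8, sR=40/9; mL=-8, mR=52/9; mL+mR=-20/9 → advance -1; mR−mL=124/9 → turn +1·90°
n=3: pose=(-6,2,E); sL=25/2, sR=10; mL=-25/2, mR=15/2; mL+mR=-5 → advance -1; mR−mL=20 → turn +1·90°
n=4: pose=(-7,2,N); sL=200/49, sR=8; mL=-200/49, mR=4/49; mL+mR=-4 → advance -1; mR−mL=204/49 → turn +1·90°
n=5: pose=(-7,1,W); sL=100/29, sR=4; mL=-100/29, mR=42/29; mL+mR=-2 → advance -1; mR−mL=142/29 → turn +1·90°
n=6: pose=(-6,1,S); sL=8, sR=40/9; mL=-8, mR=52/9; mL+mR=-20/9 → advance -1; mR−mL=124/9 → turn +1·90°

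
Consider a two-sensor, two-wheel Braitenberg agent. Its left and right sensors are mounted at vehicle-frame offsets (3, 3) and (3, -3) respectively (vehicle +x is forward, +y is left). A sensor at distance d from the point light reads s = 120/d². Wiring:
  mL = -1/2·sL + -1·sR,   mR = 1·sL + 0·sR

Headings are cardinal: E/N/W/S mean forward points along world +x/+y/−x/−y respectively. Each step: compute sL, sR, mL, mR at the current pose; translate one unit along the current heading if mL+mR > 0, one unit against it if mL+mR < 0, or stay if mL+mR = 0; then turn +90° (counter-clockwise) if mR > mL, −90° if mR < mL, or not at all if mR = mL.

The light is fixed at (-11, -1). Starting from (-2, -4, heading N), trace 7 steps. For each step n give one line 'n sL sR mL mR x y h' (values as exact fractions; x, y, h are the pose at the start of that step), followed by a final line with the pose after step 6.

0 10/3 5/6 -5/2 10/3 -2 -4 N
1 120/61 120/37 -9540/2257 120/61 -2 -3 W
2 60/97 60/37 -6930/3589 60/97 -1 -3 S
3 120/173 24/37 -6372/6401 120/173 -1 -2 E
4 3 30/37 -171/74 3 -2 -2 N
5 8/3 8/3 -4 8/3 -2 -1 W
6 60/89 60/29 -6210/2581 60/89 -1 -1 S
final -1 0 E

n=0: pose=(-2,-4,N); sL=10/3, sR=5/6; mL=-5/2, mR=10/3; mL+mR=5/6 → advance +1; mR−mL=35/6 → turn +1·90°
n=1: pose=(-2,-3,W); sL=120/61, sR=120/37; mL=-9540/2257, mR=120/61; mL+mR=-5100/2257 → advance -1; mR−mL=13980/2257 → turn +1·90°
n=2: pose=(-1,-3,S); sL=60/97, sR=60/37; mL=-6930/3589, mR=60/97; mL+mR=-4710/3589 → advance -1; mR−mL=9150/3589 → turn +1·90°
n=3: pose=(-1,-2,E); sL=120/173, sR=24/37; mL=-6372/6401, mR=120/173; mL+mR=-1932/6401 → advance -1; mR−mL=10812/6401 → turn +1·90°
n=4: pose=(-2,-2,N); sL=3, sR=30/37; mL=-171/74, mR=3; mL+mR=51/74 → advance +1; mR−mL=393/74 → turn +1·90°
n=5: pose=(-2,-1,W); sL=8/3, sR=8/3; mL=-4, mR=8/3; mL+mR=-4/3 → advance -1; mR−mL=20/3 → turn +1·90°
n=6: pose=(-1,-1,S); sL=60/89, sR=60/29; mL=-6210/2581, mR=60/89; mL+mR=-4470/2581 → advance -1; mR−mL=7950/2581 → turn +1·90°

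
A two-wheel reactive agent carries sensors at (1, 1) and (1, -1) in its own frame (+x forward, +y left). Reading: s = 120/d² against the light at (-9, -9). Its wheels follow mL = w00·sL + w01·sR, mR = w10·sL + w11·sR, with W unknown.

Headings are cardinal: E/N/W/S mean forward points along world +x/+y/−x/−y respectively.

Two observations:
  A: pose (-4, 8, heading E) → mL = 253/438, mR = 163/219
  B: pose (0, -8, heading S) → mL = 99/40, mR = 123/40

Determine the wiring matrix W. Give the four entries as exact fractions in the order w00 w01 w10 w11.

1/2 1 1 1

obs A: pose=(-4,8,E) → sL=1/3, sR=30/73, mL=253/438, mR=163/219
obs B: pose=(0,-8,S) → sL=6/5, sR=15/8, mL=99/40, mR=123/40
sensor matrix S = [[1/3, 30/73], [6/5, 15/8]]; det S = 77/584
solve [mL_A; mL_B] = S·[w00; w01] and [mR_A; mR_B] = S·[w10; w11]:
  w00 = 1/2, w01 = 1, w10 = 1, w11 = 1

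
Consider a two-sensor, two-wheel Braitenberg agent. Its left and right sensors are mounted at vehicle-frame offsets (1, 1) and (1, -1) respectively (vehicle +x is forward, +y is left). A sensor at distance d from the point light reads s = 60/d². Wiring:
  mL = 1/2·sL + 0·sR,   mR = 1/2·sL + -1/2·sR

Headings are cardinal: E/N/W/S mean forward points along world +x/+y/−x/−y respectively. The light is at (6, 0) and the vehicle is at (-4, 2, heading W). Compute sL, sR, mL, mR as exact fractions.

30/61 6/13 15/61 12/793

left sensor world pos  = (-5, 1); dL² = 122
right sensor world pos = (-5, 3); dR² = 130
sL = 60/122 = 30/61
sR = 60/130 = 6/13
mL = 1/2·sL + 0·sR = 15/61
mR = 1/2·sL + -1/2·sR = 12/793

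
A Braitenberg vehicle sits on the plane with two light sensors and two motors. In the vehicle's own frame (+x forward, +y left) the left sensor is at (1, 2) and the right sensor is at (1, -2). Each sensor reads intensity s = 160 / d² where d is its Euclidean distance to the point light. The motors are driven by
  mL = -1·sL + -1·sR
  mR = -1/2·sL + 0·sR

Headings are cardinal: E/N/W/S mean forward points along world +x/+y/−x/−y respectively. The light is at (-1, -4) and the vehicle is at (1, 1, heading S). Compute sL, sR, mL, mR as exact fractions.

5 10 -15 -5/2

left sensor world pos  = (3, 0); dL² = 32
right sensor world pos = (-1, 0); dR² = 16
sL = 160/32 = 5
sR = 160/16 = 10
mL = -1·sL + -1·sR = -15
mR = -1/2·sL + 0·sR = -5/2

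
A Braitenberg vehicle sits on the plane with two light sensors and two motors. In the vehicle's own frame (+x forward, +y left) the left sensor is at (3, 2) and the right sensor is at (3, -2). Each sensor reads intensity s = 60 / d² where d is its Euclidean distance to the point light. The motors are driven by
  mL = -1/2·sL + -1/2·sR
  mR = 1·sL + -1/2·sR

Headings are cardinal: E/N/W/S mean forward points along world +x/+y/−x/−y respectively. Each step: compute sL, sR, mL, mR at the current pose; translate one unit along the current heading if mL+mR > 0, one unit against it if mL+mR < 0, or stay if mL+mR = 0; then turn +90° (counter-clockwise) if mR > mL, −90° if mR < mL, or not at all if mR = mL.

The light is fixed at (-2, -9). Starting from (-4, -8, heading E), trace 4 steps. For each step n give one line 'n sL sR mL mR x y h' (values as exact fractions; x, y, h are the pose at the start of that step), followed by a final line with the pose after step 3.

0 6 30 -18 -9 -4 -8 E
1 60/41 60/17 -1740/697 -210/697 -5 -8 N
2 3/2 3/2 -3/2 3/4 -5 -9 W
3 20/3 12/5 -68/15 82/15 -4 -9 S
final -4 -10 E

n=0: pose=(-4,-8,E); sL=6, sR=30; mL=-18, mR=-9; mL+mR=-27 → advance -1; mR−mL=9 → turn +1·90°
n=1: pose=(-5,-8,N); sL=60/41, sR=60/17; mL=-1740/697, mR=-210/697; mL+mR=-1950/697 → advance -1; mR−mL=90/41 → turn +1·90°
n=2: pose=(-5,-9,W); sL=3/2, sR=3/2; mL=-3/2, mR=3/4; mL+mR=-3/4 → advance -1; mR−mL=9/4 → turn +1·90°
n=3: pose=(-4,-9,S); sL=20/3, sR=12/5; mL=-68/15, mR=82/15; mL+mR=14/15 → advance +1; mR−mL=10 → turn +1·90°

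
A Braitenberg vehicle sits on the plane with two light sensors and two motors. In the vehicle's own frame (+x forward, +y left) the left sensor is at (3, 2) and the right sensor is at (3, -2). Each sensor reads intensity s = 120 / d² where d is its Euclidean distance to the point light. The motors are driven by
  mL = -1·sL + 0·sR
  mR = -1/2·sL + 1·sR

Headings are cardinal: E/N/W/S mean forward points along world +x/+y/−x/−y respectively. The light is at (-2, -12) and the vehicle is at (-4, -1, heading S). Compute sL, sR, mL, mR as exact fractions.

15/8 3/2 -15/8 9/16

left sensor world pos  = (-2, -4); dL² = 64
right sensor world pos = (-6, -4); dR² = 80
sL = 120/64 = 15/8
sR = 120/80 = 3/2
mL = -1·sL + 0·sR = -15/8
mR = -1/2·sL + 1·sR = 9/16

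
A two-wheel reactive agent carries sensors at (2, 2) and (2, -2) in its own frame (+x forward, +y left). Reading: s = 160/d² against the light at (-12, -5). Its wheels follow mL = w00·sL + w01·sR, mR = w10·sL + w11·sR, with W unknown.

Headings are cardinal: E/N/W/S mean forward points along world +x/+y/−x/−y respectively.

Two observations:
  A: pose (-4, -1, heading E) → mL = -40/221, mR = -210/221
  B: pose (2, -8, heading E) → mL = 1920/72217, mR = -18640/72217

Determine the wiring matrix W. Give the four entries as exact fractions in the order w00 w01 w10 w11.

obs A: pose=(-4,-1,E) → sL=20/17, sR=20/13, mL=-40/221, mR=-210/221
obs B: pose=(2,-8,E) → sL=160/257, sR=160/281, mL=1920/72217, mR=-18640/72217
sensor matrix S = [[20/17, 20/13], [160/257, 160/281]]; det S = -4595200/15959957
solve [mL_A; mL_B] = S·[w00; w01] and [mR_A; mR_B] = S·[w10; w11]:
  w00 = 1/2, w01 = -1/2, w10 = 1/2, w11 = -1

1/2 -1/2 1/2 -1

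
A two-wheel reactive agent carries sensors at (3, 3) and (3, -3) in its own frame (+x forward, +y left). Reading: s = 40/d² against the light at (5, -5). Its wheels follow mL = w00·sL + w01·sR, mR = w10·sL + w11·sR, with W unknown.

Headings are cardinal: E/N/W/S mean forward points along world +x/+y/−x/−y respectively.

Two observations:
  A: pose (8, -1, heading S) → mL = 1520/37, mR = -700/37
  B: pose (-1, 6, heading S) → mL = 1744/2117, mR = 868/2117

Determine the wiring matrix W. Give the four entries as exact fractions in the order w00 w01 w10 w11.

obs A: pose=(8,-1,S) → sL=40/37, sR=40, mL=1520/37, mR=-700/37
obs B: pose=(-1,6,S) → sL=40/73, sR=8/29, mL=1744/2117, mR=868/2117
sensor matrix S = [[40/37, 40], [40/73, 8/29]]; det S = -1693440/78329
solve [mL_A; mL_B] = S·[w00; w01] and [mR_A; mR_B] = S·[w10; w11]:
  w00 = 1, w01 = 1, w10 = 1, w11 = -1/2

1 1 1 -1/2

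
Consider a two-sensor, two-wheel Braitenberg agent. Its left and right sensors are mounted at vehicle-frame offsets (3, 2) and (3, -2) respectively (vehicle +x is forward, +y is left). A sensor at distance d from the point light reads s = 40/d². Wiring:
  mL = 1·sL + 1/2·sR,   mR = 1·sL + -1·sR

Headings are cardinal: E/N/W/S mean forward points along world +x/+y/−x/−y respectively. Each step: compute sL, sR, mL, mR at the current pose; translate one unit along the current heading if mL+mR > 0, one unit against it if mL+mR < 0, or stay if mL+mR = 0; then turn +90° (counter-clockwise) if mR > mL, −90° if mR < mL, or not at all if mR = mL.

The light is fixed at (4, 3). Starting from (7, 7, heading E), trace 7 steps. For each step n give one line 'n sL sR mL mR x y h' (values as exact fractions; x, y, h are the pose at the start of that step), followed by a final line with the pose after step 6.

n=0: pose=(7,7,E); sL=5/9, sR=1; mL=19/18, mR=-4/9; mL+mR=11/18 → advance +1; mR−mL=-3/2 → turn -1·90°
n=1: pose=(8,7,S); sL=40/37, sR=8; mL=188/37, mR=-256/37; mL+mR=-68/37 → advance -1; mR−mL=-12 → turn -1·90°
n=2: pose=(8,8,W); sL=4, sR=4/5; mL=22/5, mR=16/5; mL+mR=38/5 → advance +1; mR−mL=-6/5 → turn -1·90°
n=3: pose=(7,8,N); sL=8/13, sR=40/89; mL=972/1157, mR=192/1157; mL+mR=1164/1157 → advance +1; mR−mL=-60/89 → turn -1·90°
n=4: pose=(7,9,E); sL=2/5, sR=10/13; mL=51/65, mR=-24/65; mL+mR=27/65 → advance +1; mR−mL=-15/13 → turn -1·90°
n=5: pose=(8,9,S); sL=8/9, sR=40/13; mL=284/117, mR=-256/117; mL+mR=28/117 → advance +1; mR−mL=-60/13 → turn -1·90°
n=6: pose=(8,8,W); sL=4, sR=4/5; mL=22/5, mR=16/5; mL+mR=38/5 → advance +1; mR−mL=-6/5 → turn -1·90°

0 5/9 1 19/18 -4/9 7 7 E
1 40/37 8 188/37 -256/37 8 7 S
2 4 4/5 22/5 16/5 8 8 W
3 8/13 40/89 972/1157 192/1157 7 8 N
4 2/5 10/13 51/65 -24/65 7 9 E
5 8/9 40/13 284/117 -256/117 8 9 S
6 4 4/5 22/5 16/5 8 8 W
final 7 8 N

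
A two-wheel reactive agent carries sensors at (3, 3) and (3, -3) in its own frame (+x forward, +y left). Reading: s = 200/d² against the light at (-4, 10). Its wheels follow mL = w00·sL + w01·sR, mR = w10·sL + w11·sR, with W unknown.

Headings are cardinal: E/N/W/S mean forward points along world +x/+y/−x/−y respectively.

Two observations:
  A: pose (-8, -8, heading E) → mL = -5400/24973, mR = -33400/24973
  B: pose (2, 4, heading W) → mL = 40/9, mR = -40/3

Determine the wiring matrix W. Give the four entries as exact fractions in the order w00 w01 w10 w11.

obs A: pose=(-8,-8,E) → sL=100/113, sR=100/221, mL=-5400/24973, mR=-33400/24973
obs B: pose=(2,4,W) → sL=20/9, sR=100/9, mL=40/9, mR=-40/3
sensor matrix S = [[100/113, 100/221], [20/9, 100/9]]; det S = 1984000/224757
solve [mL_A; mL_B] = S·[w00; w01] and [mR_A; mR_B] = S·[w10; w11]:
  w00 = -1/2, w01 = 1/2, w10 = -1, w11 = -1

-1/2 1/2 -1 -1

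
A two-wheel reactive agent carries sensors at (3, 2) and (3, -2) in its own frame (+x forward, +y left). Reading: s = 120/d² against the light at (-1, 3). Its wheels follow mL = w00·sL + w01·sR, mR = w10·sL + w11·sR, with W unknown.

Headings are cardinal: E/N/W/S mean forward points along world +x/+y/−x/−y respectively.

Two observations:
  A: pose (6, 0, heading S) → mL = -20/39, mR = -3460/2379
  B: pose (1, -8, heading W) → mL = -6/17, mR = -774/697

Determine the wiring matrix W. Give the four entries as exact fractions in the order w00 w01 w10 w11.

-1/2 0 1/2 -1

obs A: pose=(6,0,S) → sL=40/39, sR=120/61, mL=-20/39, mR=-3460/2379
obs B: pose=(1,-8,W) → sL=12/17, sR=60/41, mL=-6/17, mR=-774/697
sensor matrix S = [[40/39, 120/61], [12/17, 60/41]]; det S = 62080/552721
solve [mL_A; mL_B] = S·[w00; w01] and [mR_A; mR_B] = S·[w10; w11]:
  w00 = -1/2, w01 = 0, w10 = 1/2, w11 = -1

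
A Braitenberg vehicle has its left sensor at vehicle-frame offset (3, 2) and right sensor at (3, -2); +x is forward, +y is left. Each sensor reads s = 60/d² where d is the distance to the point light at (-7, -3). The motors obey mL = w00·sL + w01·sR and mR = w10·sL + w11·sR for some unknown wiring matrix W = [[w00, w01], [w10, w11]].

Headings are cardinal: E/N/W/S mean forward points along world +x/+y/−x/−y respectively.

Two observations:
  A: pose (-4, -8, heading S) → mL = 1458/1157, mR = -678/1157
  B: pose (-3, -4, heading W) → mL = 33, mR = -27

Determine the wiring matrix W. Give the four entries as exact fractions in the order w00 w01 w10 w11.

obs A: pose=(-4,-8,S) → sL=60/89, sR=12/13, mL=1458/1157, mR=-678/1157
obs B: pose=(-3,-4,W) → sL=6, sR=30, mL=33, mR=-27
sensor matrix S = [[60/89, 12/13], [6, 30]]; det S = 16992/1157
solve [mL_A; mL_B] = S·[w00; w01] and [mR_A; mR_B] = S·[w10; w11]:
  w00 = 1/2, w01 = 1, w10 = 1/2, w11 = -1

1/2 1 1/2 -1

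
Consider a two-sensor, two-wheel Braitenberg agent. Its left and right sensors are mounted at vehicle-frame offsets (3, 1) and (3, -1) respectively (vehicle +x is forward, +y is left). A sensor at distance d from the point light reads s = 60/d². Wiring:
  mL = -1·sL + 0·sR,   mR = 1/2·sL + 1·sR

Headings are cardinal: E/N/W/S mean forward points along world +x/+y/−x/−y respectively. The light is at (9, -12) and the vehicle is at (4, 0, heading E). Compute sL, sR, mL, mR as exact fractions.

60/173 12/25 -60/173 2826/4325

left sensor world pos  = (7, 1); dL² = 173
right sensor world pos = (7, -1); dR² = 125
sL = 60/173 = 60/173
sR = 60/125 = 12/25
mL = -1·sL + 0·sR = -60/173
mR = 1/2·sL + 1·sR = 2826/4325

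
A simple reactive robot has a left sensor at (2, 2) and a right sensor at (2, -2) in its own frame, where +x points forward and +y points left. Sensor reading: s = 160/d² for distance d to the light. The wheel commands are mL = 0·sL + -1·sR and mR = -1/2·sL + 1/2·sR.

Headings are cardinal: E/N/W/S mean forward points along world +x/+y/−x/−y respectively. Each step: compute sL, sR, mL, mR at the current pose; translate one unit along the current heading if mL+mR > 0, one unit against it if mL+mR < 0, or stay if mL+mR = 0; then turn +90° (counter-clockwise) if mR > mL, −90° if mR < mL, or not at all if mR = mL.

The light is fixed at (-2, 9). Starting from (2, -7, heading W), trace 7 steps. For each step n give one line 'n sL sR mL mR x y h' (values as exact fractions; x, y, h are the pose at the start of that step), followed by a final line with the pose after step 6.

n=0: pose=(2,-7,W); sL=20/41, sR=4/5; mL=-4/5, mR=32/205; mL+mR=-132/205 → advance -1; mR−mL=196/205 → turn +1·90°
n=1: pose=(3,-7,S); sL=160/373, sR=160/333; mL=-160/333, mR=3200/124209; mL+mR=-56480/124209 → advance -1; mR−mL=20960/41403 → turn +1·90°
n=2: pose=(3,-6,E); sL=80/109, sR=80/169; mL=-80/169, mR=-2400/18421; mL+mR=-11120/18421 → advance -1; mR−mL=6320/18421 → turn +1·90°
n=3: pose=(2,-6,N); sL=160/173, sR=32/41; mL=-32/41, mR=-512/7093; mL+mR=-6048/7093 → advance -1; mR−mL=5024/7093 → turn +1·90°
n=4: pose=(2,-7,W); sL=20/41, sR=4/5; mL=-4/5, mR=32/205; mL+mR=-132/205 → advance -1; mR−mL=196/205 → turn +1·90°
n=5: pose=(3,-7,S); sL=160/373, sR=160/333; mL=-160/333, mR=3200/124209; mL+mR=-56480/124209 → advance -1; mR−mL=20960/41403 → turn +1·90°
n=6: pose=(3,-6,E); sL=80/109, sR=80/169; mL=-80/169, mR=-2400/18421; mL+mR=-11120/18421 → advance -1; mR−mL=6320/18421 → turn +1·90°

0 20/41 4/5 -4/5 32/205 2 -7 W
1 160/373 160/333 -160/333 3200/124209 3 -7 S
2 80/109 80/169 -80/169 -2400/18421 3 -6 E
3 160/173 32/41 -32/41 -512/7093 2 -6 N
4 20/41 4/5 -4/5 32/205 2 -7 W
5 160/373 160/333 -160/333 3200/124209 3 -7 S
6 80/109 80/169 -80/169 -2400/18421 3 -6 E
final 2 -6 N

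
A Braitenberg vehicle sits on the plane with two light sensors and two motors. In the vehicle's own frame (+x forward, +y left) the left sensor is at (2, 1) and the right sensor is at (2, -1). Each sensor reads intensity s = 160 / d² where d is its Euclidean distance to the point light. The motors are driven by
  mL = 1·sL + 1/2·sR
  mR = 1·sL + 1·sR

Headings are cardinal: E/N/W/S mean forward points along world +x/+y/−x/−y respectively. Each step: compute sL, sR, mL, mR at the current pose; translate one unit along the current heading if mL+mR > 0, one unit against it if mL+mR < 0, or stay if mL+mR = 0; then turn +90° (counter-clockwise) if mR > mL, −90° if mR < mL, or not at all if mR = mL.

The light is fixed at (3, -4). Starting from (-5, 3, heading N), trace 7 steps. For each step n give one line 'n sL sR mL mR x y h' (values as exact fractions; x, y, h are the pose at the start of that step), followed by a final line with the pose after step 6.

n=0: pose=(-5,3,N); sL=80/81, sR=16/13; mL=1688/1053, mR=2336/1053; mL+mR=4024/1053 → advance +1; mR−mL=8/13 → turn +1·90°
n=1: pose=(-5,4,W); sL=160/149, sR=160/181; mL=40880/26969, mR=52800/26969; mL+mR=93680/26969 → advance +1; mR−mL=80/181 → turn +1·90°
n=2: pose=(-6,4,S); sL=8/5, sR=20/17; mL=186/85, mR=236/85; mL+mR=422/85 → advance +1; mR−mL=10/17 → turn +1·90°
n=3: pose=(-6,3,E); sL=160/113, sR=32/17; mL=4528/1921, mR=6336/1921; mL+mR=10864/1921 → advance +1; mR−mL=16/17 → turn +1·90°
n=4: pose=(-5,3,N); sL=80/81, sR=16/13; mL=1688/1053, mR=2336/1053; mL+mR=4024/1053 → advance +1; mR−mL=8/13 → turn +1·90°
n=5: pose=(-5,4,W); sL=160/149, sR=160/181; mL=40880/26969, mR=52800/26969; mL+mR=93680/26969 → advance +1; mR−mL=80/181 → turn +1·90°
n=6: pose=(-6,4,S); sL=8/5, sR=20/17; mL=186/85, mR=236/85; mL+mR=422/85 → advance +1; mR−mL=10/17 → turn +1·90°

0 80/81 16/13 1688/1053 2336/1053 -5 3 N
1 160/149 160/181 40880/26969 52800/26969 -5 4 W
2 8/5 20/17 186/85 236/85 -6 4 S
3 160/113 32/17 4528/1921 6336/1921 -6 3 E
4 80/81 16/13 1688/1053 2336/1053 -5 3 N
5 160/149 160/181 40880/26969 52800/26969 -5 4 W
6 8/5 20/17 186/85 236/85 -6 4 S
final -6 3 E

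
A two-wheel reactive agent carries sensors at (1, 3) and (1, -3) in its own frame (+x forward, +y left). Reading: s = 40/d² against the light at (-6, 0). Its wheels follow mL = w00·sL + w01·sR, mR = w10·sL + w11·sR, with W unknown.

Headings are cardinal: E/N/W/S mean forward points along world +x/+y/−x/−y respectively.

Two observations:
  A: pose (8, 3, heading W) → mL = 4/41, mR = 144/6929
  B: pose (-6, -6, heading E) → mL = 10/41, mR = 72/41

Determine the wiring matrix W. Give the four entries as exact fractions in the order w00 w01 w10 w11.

0 1/2 1/2 -1/2

obs A: pose=(8,3,W) → sL=40/169, sR=8/41, mL=4/41, mR=144/6929
obs B: pose=(-6,-6,E) → sL=4, sR=20/41, mL=10/41, mR=72/41
sensor matrix S = [[40/169, 8/41], [4, 20/41]]; det S = -4608/6929
solve [mL_A; mL_B] = S·[w00; w01] and [mR_A; mR_B] = S·[w10; w11]:
  w00 = 0, w01 = 1/2, w10 = 1/2, w11 = -1/2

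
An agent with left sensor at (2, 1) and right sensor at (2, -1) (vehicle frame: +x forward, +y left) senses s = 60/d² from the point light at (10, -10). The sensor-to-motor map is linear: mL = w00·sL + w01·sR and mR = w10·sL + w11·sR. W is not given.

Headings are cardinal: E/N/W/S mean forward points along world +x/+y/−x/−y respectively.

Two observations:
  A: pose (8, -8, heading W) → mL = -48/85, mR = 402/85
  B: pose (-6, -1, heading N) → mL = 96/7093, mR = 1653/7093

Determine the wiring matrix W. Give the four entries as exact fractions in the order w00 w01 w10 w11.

-1/2 1/2 1 1/2

obs A: pose=(8,-8,W) → sL=60/17, sR=12/5, mL=-48/85, mR=402/85
obs B: pose=(-6,-1,N) → sL=6/41, sR=30/173, mL=96/7093, mR=1653/7093
sensor matrix S = [[60/17, 12/5], [6/41, 30/173]]; det S = 157248/602905
solve [mL_A; mL_B] = S·[w00; w01] and [mR_A; mR_B] = S·[w10; w11]:
  w00 = -1/2, w01 = 1/2, w10 = 1, w11 = 1/2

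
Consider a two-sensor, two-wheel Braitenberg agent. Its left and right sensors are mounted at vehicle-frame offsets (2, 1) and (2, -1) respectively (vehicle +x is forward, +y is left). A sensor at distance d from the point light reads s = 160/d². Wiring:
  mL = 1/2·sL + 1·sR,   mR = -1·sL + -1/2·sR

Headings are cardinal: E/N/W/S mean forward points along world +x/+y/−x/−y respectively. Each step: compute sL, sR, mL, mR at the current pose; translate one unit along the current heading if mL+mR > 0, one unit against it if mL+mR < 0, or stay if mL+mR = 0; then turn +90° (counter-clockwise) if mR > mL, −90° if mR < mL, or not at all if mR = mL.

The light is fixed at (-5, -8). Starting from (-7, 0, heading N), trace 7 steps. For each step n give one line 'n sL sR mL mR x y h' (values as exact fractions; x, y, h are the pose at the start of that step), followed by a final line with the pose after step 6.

0 160/109 160/101 25520/11009 -24880/11009 -7 0 N
1 8/5 5/2 33/10 -57/20 -7 1 E
2 160/49 160/53 12080/2597 -12400/2597 -6 1 S
3 16/9 16/13 248/117 -280/117 -6 2 W
4 32/29 32/29 48/29 -48/29 -5 2 N
5 32/25 32/17 1072/425 -944/425 -5 2 E
6 40/17 5/2 125/34 -245/68 -4 2 S
final -4 1 W

n=0: pose=(-7,0,N); sL=160/109, sR=160/101; mL=25520/11009, mR=-24880/11009; mL+mR=640/11009 → advance +1; mR−mL=-50400/11009 → turn -1·90°
n=1: pose=(-7,1,E); sL=8/5, sR=5/2; mL=33/10, mR=-57/20; mL+mR=9/20 → advance +1; mR−mL=-123/20 → turn -1·90°
n=2: pose=(-6,1,S); sL=160/49, sR=160/53; mL=12080/2597, mR=-12400/2597; mL+mR=-320/2597 → advance -1; mR−mL=-24480/2597 → turn -1·90°
n=3: pose=(-6,2,W); sL=16/9, sR=16/13; mL=248/117, mR=-280/117; mL+mR=-32/117 → advance -1; mR−mL=-176/39 → turn -1·90°
n=4: pose=(-5,2,N); sL=32/29, sR=32/29; mL=48/29, mR=-48/29; mL+mR=0 → advance +0; mR−mL=-96/29 → turn -1·90°
n=5: pose=(-5,2,E); sL=32/25, sR=32/17; mL=1072/425, mR=-944/425; mL+mR=128/425 → advance +1; mR−mL=-2016/425 → turn -1·90°
n=6: pose=(-4,2,S); sL=40/17, sR=5/2; mL=125/34, mR=-245/68; mL+mR=5/68 → advance +1; mR−mL=-495/68 → turn -1·90°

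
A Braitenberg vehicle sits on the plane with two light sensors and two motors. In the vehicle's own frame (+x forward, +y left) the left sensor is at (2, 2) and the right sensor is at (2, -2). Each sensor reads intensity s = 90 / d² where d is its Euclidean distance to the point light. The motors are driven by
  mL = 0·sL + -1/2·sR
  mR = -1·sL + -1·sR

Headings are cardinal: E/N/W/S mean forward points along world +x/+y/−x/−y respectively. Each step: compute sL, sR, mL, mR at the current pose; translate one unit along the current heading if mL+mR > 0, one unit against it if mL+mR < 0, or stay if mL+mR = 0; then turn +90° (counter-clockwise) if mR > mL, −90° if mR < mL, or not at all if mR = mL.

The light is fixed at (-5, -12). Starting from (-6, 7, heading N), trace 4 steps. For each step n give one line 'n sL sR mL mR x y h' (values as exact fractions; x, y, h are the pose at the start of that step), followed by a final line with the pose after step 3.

0 1/5 45/221 -45/442 -446/1105 -6 7 N
1 90/401 90/257 -45/257 -59220/103057 -6 6 E
2 45/128 45/136 -45/272 -1485/2176 -7 6 S
3 18/61 90/457 -45/457 -13716/27877 -7 7 W
final -6 7 N

n=0: pose=(-6,7,N); sL=1/5, sR=45/221; mL=-45/442, mR=-446/1105; mL+mR=-1117/2210 → advance -1; mR−mL=-667/2210 → turn -1·90°
n=1: pose=(-6,6,E); sL=90/401, sR=90/257; mL=-45/257, mR=-59220/103057; mL+mR=-77265/103057 → advance -1; mR−mL=-41175/103057 → turn -1·90°
n=2: pose=(-7,6,S); sL=45/128, sR=45/136; mL=-45/272, mR=-1485/2176; mL+mR=-1845/2176 → advance -1; mR−mL=-1125/2176 → turn -1·90°
n=3: pose=(-7,7,W); sL=18/61, sR=90/457; mL=-45/457, mR=-13716/27877; mL+mR=-16461/27877 → advance -1; mR−mL=-10971/27877 → turn -1·90°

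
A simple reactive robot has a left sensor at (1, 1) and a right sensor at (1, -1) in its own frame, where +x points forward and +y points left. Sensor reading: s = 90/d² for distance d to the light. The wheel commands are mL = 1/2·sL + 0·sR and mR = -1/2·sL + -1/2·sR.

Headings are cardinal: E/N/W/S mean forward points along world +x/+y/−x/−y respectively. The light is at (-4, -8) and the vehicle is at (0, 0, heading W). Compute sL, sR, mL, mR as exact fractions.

45/29 1 45/58 -37/29

left sensor world pos  = (-1, -1); dL² = 58
right sensor world pos = (-1, 1); dR² = 90
sL = 90/58 = 45/29
sR = 90/90 = 1
mL = 1/2·sL + 0·sR = 45/58
mR = -1/2·sL + -1/2·sR = -37/29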